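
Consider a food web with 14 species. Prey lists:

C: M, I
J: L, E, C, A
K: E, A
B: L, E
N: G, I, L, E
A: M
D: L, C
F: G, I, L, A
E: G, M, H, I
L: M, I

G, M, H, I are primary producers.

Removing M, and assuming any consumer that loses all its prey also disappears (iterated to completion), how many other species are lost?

1

Remove M.
Round 1: A (all prey gone) → extinct.
No further losses. Total secondary extinctions: 1.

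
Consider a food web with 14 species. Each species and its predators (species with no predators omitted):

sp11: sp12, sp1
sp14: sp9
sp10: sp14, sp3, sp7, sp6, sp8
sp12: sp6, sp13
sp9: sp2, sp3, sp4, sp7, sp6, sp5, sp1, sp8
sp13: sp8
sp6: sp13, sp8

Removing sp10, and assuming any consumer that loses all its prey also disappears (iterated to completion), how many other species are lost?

Remove sp10.
Round 1: sp14 (all prey gone) → extinct.
Round 2: sp9 (all prey gone) → extinct.
Round 3: sp2 (all prey gone), sp3 (all prey gone), sp4 (all prey gone), sp7 (all prey gone), sp5 (all prey gone) → extinct.
No further losses. Total secondary extinctions: 7.

7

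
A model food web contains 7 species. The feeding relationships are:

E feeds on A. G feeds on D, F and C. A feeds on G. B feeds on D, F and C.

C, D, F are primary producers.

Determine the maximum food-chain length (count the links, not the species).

One longest chain: C → G → A → E.
It has 4 species and 3 links.

3 links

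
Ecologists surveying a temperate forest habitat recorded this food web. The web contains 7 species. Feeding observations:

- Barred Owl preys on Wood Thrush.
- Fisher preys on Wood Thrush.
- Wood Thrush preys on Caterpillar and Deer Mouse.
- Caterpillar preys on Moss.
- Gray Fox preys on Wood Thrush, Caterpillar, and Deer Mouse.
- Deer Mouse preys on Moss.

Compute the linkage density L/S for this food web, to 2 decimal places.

L/S = 1.29

There are L = 9 links among S = 7 species.
L/S = 9/7 = 1.2857 ≈ 1.29.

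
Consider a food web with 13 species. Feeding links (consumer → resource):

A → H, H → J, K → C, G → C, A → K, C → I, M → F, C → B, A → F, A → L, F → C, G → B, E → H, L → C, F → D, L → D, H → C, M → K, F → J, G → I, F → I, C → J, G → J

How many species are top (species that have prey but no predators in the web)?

Top species (has prey, but nothing eats it): G, E, M, A.
Count: 4.

4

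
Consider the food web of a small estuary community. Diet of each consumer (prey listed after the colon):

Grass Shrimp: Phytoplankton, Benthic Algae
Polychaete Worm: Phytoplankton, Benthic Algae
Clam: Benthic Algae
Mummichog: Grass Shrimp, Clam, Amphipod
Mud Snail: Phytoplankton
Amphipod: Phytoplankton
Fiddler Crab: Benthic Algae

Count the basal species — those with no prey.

2

Basal species (no prey listed): Phytoplankton, Benthic Algae.
Count: 2.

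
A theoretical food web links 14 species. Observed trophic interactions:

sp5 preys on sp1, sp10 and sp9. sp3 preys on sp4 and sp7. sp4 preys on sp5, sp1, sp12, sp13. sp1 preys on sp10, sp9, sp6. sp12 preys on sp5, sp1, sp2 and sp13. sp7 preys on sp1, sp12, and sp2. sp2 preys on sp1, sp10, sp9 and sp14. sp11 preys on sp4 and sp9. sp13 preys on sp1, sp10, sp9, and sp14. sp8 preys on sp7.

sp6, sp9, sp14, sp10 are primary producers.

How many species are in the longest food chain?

6 species

One longest chain: sp6 → sp1 → sp5 → sp12 → sp4 → sp11.
It has 6 species and 5 links.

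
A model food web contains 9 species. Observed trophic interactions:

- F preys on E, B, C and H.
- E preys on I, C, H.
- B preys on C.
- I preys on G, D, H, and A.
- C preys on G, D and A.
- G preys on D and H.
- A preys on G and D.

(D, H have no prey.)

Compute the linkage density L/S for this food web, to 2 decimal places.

L/S = 2.11

There are L = 19 links among S = 9 species.
L/S = 19/9 = 2.1111 ≈ 2.11.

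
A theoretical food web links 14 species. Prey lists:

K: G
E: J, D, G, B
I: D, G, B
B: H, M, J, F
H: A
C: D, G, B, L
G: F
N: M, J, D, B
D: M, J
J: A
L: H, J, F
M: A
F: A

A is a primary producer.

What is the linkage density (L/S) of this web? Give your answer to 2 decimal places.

L/S = 2.14

There are L = 30 links among S = 14 species.
L/S = 30/14 = 2.1429 ≈ 2.14.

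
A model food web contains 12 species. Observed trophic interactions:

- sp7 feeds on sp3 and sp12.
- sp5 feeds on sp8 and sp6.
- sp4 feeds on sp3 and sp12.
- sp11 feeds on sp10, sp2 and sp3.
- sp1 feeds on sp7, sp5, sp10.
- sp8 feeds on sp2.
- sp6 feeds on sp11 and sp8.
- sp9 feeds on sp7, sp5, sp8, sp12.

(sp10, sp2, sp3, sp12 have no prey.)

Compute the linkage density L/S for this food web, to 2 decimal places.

L/S = 1.58

There are L = 19 links among S = 12 species.
L/S = 19/12 = 1.5833 ≈ 1.58.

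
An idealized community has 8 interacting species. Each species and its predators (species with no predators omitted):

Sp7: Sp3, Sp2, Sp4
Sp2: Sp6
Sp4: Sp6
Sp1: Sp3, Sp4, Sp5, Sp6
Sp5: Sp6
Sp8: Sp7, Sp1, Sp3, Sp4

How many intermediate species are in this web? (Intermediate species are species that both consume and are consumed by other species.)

Intermediate species (has both prey and predators): Sp7, Sp1, Sp2, Sp4, Sp5.
Count: 5.

5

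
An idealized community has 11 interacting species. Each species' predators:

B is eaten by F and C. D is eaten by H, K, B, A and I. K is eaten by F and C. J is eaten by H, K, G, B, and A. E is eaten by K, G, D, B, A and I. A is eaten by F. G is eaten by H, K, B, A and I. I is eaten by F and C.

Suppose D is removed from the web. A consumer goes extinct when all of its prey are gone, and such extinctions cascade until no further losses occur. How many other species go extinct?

0

Remove D.
Every predator of it retains at least one other prey: H still has J, G; B still has J, E, G; I still has E, G; K still has J, E, G; A still has J, E, G.
No consumer loses all prey, so no secondary extinctions occur.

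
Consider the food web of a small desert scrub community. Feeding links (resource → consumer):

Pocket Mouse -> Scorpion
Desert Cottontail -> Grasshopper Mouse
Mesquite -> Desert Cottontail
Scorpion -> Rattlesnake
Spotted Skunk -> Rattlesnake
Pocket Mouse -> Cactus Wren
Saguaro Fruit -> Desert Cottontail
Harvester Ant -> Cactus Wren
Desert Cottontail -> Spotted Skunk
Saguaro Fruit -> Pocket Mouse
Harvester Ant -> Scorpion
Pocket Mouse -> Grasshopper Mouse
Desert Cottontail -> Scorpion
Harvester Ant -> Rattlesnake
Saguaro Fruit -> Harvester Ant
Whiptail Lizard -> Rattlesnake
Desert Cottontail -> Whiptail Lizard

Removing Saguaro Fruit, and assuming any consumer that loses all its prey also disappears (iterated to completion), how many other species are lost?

3

Remove Saguaro Fruit.
Round 1: Harvester Ant (all prey gone), Pocket Mouse (all prey gone) → extinct.
Round 2: Cactus Wren (all prey gone) → extinct.
No further losses. Total secondary extinctions: 3.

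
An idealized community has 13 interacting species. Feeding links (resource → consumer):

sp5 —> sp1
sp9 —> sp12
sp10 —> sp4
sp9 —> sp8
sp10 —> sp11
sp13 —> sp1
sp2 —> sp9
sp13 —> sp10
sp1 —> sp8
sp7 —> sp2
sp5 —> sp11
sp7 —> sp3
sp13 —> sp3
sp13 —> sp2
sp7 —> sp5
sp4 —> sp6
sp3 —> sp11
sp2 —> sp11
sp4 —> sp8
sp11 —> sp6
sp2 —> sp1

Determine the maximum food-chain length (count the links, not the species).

3 links

One longest chain: sp13 → sp2 → sp9 → sp12.
It has 4 species and 3 links.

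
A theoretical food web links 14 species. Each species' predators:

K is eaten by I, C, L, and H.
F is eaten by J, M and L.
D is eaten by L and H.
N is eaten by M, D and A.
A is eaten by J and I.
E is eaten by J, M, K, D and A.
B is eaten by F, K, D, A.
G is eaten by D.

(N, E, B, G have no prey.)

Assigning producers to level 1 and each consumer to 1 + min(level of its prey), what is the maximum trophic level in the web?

3

Producers (level 1): N, E, B, G.
Following each consumer down to its lowest-level prey: E → K → I (levels 1 through 3).
All prey of I (K 2, A 2) are at level 2 or above, so I is at level 1 + 2 = 3.
Every consumer has at least one prey at level 2 or below, so none exceeds level 3.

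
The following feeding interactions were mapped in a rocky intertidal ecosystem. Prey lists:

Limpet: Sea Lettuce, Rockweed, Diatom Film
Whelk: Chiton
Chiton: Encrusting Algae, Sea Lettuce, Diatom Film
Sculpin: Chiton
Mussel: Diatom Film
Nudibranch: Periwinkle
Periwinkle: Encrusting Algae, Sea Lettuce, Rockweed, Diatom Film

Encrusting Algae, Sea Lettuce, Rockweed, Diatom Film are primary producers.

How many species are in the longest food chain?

One longest chain: Encrusting Algae → Chiton → Sculpin.
It has 3 species and 2 links.

3 species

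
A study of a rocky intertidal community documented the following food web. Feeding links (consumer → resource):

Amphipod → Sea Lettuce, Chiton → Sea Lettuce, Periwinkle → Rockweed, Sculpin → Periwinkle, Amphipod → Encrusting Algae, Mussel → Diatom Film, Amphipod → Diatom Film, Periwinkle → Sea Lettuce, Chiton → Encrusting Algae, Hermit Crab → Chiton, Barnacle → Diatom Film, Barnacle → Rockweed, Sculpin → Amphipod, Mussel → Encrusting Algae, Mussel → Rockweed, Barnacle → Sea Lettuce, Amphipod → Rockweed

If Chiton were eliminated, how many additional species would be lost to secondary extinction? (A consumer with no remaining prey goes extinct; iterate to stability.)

Remove Chiton.
Round 1: Hermit Crab (all prey gone) → extinct.
No further losses. Total secondary extinctions: 1.

1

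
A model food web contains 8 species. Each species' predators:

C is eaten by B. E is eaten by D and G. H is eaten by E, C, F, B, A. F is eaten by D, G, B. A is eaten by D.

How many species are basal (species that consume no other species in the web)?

1

Basal species (no prey listed): H.
Count: 1.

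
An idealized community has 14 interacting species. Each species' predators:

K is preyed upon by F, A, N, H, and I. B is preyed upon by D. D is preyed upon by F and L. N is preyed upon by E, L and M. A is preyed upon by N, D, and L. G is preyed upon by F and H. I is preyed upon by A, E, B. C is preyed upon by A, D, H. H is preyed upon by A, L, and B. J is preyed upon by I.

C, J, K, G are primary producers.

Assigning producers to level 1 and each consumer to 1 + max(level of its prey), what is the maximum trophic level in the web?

5

Producers (level 1): C, J, K, G.
J → I → A → D → F gives F level 5.
No species has a prey at level 5, so no species reaches level 6.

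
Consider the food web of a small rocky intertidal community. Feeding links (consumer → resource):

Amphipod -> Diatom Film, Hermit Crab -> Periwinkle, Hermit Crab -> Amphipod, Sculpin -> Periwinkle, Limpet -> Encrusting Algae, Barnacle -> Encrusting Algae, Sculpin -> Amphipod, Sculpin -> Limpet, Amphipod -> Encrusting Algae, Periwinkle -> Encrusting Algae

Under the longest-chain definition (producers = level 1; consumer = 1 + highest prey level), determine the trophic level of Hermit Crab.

Diatom Film is a producer → level 1.
Amphipod eats Diatom Film (level 1); other prey at levels: Encrusting Algae 1 → level 2.
Hermit Crab eats Amphipod (level 2); other prey at levels: Periwinkle 2 → level 3.

Trophic level 3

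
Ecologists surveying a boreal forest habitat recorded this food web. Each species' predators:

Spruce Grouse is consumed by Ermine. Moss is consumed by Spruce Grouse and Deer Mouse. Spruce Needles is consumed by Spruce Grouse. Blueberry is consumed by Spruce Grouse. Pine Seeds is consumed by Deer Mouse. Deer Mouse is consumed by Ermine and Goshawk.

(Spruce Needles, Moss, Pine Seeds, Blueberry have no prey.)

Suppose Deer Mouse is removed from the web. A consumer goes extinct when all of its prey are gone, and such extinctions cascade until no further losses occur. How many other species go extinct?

1

Remove Deer Mouse.
Round 1: Goshawk (all prey gone) → extinct.
No further losses. Total secondary extinctions: 1.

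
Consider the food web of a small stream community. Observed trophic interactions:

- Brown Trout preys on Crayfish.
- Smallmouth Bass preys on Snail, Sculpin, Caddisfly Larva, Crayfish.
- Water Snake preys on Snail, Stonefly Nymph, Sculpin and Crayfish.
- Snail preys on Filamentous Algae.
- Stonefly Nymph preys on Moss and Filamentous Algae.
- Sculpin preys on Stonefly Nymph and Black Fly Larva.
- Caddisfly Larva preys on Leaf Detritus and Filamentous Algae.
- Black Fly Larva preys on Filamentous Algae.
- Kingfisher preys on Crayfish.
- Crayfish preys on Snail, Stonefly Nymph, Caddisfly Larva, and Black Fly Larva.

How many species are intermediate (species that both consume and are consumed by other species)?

Intermediate species (has both prey and predators): Caddisfly Larva, Black Fly Larva, Stonefly Nymph, Snail, Sculpin, Crayfish.
Count: 6.

6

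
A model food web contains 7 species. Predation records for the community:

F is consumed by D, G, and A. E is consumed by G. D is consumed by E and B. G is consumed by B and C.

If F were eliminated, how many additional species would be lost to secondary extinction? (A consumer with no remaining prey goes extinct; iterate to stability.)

Remove F.
Round 1: A (all prey gone), D (all prey gone) → extinct.
Round 2: E (all prey gone) → extinct.
Round 3: G (all prey gone) → extinct.
Round 4: B (all prey gone), C (all prey gone) → extinct.
No further losses. Total secondary extinctions: 6.

6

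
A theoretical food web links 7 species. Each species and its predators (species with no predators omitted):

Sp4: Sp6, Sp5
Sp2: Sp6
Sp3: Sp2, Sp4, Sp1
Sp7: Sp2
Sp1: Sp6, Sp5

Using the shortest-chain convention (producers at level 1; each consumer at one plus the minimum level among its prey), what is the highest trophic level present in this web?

3

Producers (level 1): Sp7, Sp3.
Following each consumer down to its lowest-level prey: Sp7 → Sp2 → Sp6 (levels 1 through 3).
All prey of Sp6 (Sp2 2, Sp4 2, Sp1 2) are at level 2 or above, so Sp6 is at level 1 + 2 = 3.
Every consumer has at least one prey at level 2 or below, so none exceeds level 3.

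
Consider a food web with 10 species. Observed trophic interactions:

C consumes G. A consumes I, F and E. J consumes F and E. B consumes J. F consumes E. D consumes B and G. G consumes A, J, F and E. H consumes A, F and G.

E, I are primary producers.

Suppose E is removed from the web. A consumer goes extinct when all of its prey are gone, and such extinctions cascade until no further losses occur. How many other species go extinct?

Remove E.
Round 1: F (all prey gone) → extinct.
Round 2: J (all prey gone) → extinct.
Round 3: B (all prey gone) → extinct.
No further losses. Total secondary extinctions: 3.

3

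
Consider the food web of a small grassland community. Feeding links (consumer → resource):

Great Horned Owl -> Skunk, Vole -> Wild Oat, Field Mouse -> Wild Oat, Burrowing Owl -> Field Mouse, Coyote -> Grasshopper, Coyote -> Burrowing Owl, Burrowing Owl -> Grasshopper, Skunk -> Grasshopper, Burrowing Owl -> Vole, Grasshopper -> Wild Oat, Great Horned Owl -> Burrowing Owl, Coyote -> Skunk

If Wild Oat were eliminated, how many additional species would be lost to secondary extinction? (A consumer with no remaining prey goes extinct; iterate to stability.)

7

Remove Wild Oat.
Round 1: Grasshopper (all prey gone), Vole (all prey gone), Field Mouse (all prey gone) → extinct.
Round 2: Skunk (all prey gone), Burrowing Owl (all prey gone) → extinct.
Round 3: Coyote (all prey gone), Great Horned Owl (all prey gone) → extinct.
No further losses. Total secondary extinctions: 7.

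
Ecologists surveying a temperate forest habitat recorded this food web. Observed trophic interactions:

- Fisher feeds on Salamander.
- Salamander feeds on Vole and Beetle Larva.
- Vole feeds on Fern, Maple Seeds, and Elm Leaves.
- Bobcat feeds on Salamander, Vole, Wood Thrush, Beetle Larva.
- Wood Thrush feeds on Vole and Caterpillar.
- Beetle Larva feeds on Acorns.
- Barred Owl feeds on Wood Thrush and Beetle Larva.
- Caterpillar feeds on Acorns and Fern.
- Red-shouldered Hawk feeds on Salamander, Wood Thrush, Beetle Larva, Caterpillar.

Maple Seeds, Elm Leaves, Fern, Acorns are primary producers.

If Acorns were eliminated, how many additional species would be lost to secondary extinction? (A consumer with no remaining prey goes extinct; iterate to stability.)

1

Remove Acorns.
Round 1: Beetle Larva (all prey gone) → extinct.
No further losses. Total secondary extinctions: 1.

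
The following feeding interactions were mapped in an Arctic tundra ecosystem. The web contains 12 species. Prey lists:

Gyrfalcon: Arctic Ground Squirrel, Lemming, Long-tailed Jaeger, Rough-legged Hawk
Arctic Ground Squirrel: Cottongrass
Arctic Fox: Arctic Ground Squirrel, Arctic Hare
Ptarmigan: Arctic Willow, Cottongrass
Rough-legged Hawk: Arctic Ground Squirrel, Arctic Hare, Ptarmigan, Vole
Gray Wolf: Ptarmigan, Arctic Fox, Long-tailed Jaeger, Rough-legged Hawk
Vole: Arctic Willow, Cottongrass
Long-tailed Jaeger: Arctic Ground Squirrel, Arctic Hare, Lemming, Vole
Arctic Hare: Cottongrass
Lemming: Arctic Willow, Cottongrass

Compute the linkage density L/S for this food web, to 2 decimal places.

There are L = 26 links among S = 12 species.
L/S = 26/12 = 2.1667 ≈ 2.17.

L/S = 2.17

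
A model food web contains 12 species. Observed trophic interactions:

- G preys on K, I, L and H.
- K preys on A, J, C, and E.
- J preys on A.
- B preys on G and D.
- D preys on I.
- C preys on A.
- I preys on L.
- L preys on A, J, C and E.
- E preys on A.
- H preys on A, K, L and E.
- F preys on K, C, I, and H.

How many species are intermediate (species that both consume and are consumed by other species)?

Intermediate species (has both prey and predators): J, E, C, K, L, H, I, G, D.
Count: 9.

9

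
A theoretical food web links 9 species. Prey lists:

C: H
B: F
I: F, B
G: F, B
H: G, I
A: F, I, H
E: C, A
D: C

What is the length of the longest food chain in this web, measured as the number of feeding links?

One longest chain: F → B → G → H → C → E.
It has 6 species and 5 links.

5 links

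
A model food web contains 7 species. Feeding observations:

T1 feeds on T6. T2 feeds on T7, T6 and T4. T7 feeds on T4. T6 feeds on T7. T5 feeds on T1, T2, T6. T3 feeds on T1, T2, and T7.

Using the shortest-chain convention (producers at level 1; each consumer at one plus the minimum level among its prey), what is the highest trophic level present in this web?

4

Producers (level 1): T4.
Following each consumer down to its lowest-level prey: T4 → T7 → T6 → T1 (levels 1 through 4).
All prey of T1 (T6 3) are at level 3 or above, so T1 is at level 1 + 3 = 4.
Every consumer has at least one prey at level 3 or below, so none exceeds level 4.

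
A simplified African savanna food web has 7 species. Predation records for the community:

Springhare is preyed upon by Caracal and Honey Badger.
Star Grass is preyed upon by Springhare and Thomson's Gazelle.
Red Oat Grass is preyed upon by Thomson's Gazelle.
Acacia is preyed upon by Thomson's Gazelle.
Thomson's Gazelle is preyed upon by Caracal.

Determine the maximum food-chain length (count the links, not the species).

2 links

One longest chain: Star Grass → Springhare → Honey Badger.
It has 3 species and 2 links.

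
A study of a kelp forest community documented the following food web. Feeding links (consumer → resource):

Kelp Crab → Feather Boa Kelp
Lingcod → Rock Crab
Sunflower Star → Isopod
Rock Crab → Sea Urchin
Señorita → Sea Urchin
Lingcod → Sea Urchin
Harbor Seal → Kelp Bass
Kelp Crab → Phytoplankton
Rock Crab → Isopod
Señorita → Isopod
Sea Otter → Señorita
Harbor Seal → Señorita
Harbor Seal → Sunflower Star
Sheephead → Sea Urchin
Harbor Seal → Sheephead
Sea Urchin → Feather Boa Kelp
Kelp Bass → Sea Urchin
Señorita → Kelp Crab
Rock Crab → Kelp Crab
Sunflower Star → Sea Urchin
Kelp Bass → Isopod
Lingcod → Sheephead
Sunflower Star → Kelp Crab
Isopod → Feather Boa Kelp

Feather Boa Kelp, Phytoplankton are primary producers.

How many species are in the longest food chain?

One longest chain: Feather Boa Kelp → Sea Urchin → Señorita → Harbor Seal.
It has 4 species and 3 links.

4 species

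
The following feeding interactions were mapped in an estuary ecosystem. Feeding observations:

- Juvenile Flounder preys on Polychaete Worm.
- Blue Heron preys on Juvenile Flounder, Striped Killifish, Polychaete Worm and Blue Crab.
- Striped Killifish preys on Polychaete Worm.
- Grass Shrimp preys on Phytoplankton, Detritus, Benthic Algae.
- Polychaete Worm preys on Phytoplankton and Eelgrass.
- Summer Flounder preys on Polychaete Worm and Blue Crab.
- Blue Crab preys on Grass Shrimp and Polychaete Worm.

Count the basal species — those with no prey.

4

Basal species (no prey listed): Benthic Algae, Eelgrass, Phytoplankton, Detritus.
Count: 4.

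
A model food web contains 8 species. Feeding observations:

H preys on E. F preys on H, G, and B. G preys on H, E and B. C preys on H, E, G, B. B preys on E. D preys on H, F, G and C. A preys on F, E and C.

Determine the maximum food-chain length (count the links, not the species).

One longest chain: E → H → G → C → D.
It has 5 species and 4 links.

4 links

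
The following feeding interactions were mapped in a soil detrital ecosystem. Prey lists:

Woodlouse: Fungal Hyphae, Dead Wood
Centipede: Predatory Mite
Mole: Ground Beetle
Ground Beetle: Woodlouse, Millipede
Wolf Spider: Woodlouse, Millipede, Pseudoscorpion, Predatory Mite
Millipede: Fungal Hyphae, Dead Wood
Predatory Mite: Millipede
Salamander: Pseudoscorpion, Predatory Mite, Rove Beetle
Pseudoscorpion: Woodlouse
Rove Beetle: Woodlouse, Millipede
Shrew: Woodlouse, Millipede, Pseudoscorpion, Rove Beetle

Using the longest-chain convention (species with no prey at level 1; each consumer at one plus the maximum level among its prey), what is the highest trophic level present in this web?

Basal resources (level 1): Fungal Hyphae, Dead Wood.
Fungal Hyphae → Woodlouse → Pseudoscorpion → Wolf Spider gives Wolf Spider level 4.
No species has a prey at level 4, so no species reaches level 5.

4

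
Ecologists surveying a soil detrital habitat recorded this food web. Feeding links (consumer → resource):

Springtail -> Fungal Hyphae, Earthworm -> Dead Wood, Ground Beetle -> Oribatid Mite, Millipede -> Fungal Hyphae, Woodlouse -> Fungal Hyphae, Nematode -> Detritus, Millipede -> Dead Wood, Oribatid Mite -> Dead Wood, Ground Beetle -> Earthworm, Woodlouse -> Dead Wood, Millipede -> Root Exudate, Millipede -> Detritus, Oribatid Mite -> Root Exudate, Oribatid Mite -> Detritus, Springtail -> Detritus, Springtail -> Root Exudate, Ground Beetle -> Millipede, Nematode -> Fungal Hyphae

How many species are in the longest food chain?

One longest chain: Dead Wood → Earthworm → Ground Beetle.
It has 3 species and 2 links.

3 species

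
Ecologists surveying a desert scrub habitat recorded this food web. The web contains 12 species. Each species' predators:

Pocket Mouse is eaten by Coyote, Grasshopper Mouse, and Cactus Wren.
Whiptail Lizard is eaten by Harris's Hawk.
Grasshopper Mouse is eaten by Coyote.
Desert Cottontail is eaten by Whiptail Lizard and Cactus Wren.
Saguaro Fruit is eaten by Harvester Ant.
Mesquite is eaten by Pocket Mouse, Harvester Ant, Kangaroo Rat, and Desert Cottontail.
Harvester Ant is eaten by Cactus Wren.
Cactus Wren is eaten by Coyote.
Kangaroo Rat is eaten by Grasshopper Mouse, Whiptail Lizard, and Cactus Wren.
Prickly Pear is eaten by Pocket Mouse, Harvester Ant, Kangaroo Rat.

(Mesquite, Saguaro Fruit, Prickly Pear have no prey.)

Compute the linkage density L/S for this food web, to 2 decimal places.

There are L = 20 links among S = 12 species.
L/S = 20/12 = 1.6667 ≈ 1.67.

L/S = 1.67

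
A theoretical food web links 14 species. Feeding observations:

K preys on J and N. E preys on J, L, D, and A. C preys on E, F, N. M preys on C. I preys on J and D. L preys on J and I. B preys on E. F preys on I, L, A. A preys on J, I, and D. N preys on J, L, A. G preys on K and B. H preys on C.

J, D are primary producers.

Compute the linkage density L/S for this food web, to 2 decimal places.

There are L = 27 links among S = 14 species.
L/S = 27/14 = 1.9286 ≈ 1.93.

L/S = 1.93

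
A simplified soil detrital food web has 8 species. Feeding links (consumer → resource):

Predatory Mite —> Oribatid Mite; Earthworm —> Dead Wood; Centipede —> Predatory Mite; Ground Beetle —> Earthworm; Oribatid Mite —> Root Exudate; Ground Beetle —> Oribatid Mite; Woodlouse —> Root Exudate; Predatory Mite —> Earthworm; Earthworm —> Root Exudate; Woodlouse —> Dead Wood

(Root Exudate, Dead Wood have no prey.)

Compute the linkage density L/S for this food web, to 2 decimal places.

There are L = 10 links among S = 8 species.
L/S = 10/8 = 1.2500 ≈ 1.25.

L/S = 1.25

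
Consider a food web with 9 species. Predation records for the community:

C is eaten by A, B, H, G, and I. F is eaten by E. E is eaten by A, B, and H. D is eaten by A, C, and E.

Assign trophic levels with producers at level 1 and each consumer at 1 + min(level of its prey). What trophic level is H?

D is a producer → level 1.
C eats D → level 2.
H eats C → level 3.
No prey of H is below level 2, so 3 is the minimum.

Trophic level 3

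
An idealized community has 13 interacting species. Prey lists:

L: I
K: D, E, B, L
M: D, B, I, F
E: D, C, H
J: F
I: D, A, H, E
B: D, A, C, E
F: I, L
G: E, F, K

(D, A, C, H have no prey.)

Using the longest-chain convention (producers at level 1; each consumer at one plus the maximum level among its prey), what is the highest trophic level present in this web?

Producers (level 1): D, A, C, H.
D → E → I → L → F → G gives G level 6.
No species has a prey at level 6, so no species reaches level 7.

6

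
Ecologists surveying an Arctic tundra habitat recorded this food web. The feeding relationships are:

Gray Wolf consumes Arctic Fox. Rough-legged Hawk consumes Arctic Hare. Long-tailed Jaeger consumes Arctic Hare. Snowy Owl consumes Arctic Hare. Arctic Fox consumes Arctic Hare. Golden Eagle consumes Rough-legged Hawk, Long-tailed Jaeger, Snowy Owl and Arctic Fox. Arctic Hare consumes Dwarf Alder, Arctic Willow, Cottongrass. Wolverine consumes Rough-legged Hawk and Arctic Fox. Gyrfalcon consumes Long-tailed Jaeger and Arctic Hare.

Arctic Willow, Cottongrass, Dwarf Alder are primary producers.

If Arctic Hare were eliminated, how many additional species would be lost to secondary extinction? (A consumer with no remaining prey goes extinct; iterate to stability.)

8

Remove Arctic Hare.
Round 1: Long-tailed Jaeger (all prey gone), Snowy Owl (all prey gone), Rough-legged Hawk (all prey gone), Arctic Fox (all prey gone) → extinct.
Round 2: Gyrfalcon (all prey gone), Golden Eagle (all prey gone), Wolverine (all prey gone), Gray Wolf (all prey gone) → extinct.
No further losses. Total secondary extinctions: 8.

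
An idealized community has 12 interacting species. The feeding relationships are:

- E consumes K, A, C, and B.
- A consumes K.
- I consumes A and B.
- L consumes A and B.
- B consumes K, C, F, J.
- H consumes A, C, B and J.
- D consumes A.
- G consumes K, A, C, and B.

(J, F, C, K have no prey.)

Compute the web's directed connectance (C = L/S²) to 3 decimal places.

The web has S = 12 species and L = 22 feeding links.
C = L / S² = 22 / 144 = 0.1528 ≈ 0.153.

C = 0.153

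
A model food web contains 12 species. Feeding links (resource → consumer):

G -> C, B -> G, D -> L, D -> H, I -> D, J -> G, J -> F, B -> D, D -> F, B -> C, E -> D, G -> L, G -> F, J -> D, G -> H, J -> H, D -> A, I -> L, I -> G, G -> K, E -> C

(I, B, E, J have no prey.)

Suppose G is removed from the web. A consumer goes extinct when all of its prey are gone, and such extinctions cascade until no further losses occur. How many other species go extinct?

Remove G.
Round 1: K (all prey gone) → extinct.
No further losses. Total secondary extinctions: 1.

1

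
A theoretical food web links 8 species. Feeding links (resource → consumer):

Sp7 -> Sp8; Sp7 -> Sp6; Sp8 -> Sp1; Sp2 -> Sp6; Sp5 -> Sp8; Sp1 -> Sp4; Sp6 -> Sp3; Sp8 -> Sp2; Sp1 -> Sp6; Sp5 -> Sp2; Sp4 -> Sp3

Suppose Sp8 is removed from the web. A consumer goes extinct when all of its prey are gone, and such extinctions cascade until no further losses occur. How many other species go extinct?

2

Remove Sp8.
Round 1: Sp1 (all prey gone) → extinct.
Round 2: Sp4 (all prey gone) → extinct.
No further losses. Total secondary extinctions: 2.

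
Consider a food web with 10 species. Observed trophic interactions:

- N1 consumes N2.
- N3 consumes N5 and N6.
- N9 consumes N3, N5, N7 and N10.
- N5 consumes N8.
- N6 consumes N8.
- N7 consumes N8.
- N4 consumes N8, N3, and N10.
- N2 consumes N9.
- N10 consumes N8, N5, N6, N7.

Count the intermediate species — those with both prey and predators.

Intermediate species (has both prey and predators): N5, N6, N7, N3, N10, N9, N2.
Count: 7.

7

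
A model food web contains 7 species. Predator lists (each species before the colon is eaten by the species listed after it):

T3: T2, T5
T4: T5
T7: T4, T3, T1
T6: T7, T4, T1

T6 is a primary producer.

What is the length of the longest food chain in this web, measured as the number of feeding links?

3 links

One longest chain: T6 → T7 → T3 → T2.
It has 4 species and 3 links.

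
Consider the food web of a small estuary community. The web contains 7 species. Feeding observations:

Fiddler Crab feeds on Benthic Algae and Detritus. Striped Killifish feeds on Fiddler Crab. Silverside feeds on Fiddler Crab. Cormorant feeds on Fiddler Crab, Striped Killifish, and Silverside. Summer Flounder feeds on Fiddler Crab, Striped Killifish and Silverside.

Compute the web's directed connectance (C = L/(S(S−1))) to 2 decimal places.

C = 0.24

The web has S = 7 species and L = 10 feeding links.
C = L / (S(S−1)) = 10 / 42 = 0.2381 ≈ 0.24.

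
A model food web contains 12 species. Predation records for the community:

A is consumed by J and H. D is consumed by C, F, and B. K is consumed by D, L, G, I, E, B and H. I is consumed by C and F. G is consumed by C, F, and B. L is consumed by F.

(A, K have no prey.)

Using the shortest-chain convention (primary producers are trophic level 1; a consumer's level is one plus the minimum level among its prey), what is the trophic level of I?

K is a producer → level 1.
I eats K → level 2.

Trophic level 2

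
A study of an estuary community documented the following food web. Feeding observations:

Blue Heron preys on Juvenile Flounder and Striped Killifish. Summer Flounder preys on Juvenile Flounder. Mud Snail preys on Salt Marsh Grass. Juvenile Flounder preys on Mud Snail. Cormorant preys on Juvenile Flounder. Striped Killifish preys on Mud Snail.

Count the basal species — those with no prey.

Basal species (no prey listed): Salt Marsh Grass.
Count: 1.

1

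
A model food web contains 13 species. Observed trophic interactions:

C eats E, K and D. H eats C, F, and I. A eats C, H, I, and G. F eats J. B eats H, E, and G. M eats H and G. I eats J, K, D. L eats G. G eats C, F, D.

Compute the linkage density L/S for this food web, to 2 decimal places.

L/S = 1.77

There are L = 23 links among S = 13 species.
L/S = 23/13 = 1.7692 ≈ 1.77.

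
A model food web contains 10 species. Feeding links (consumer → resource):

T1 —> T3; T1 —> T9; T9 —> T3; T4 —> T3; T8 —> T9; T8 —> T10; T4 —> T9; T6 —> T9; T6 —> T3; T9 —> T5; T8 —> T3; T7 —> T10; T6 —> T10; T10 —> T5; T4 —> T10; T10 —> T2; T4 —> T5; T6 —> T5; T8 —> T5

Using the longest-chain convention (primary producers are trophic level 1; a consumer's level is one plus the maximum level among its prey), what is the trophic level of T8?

Trophic level 3

T5 is a producer → level 1.
T10 eats T5 (level 1); other prey at levels: T2 1 → level 2.
T8 eats T10 (level 2); other prey at levels: T5 1, T3 1, T9 2 → level 3.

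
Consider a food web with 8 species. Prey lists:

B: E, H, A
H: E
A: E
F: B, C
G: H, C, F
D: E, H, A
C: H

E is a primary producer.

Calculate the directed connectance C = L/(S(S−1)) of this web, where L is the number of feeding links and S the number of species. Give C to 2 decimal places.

The web has S = 8 species and L = 14 feeding links.
C = L / (S(S−1)) = 14 / 56 = 0.2500 ≈ 0.25.

C = 0.25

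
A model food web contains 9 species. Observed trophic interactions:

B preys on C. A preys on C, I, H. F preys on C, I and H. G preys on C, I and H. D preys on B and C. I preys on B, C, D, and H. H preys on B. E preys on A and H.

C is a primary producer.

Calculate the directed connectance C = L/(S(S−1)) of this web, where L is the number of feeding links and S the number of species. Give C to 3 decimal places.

C = 0.264

The web has S = 9 species and L = 19 feeding links.
C = L / (S(S−1)) = 19 / 72 = 0.2639 ≈ 0.264.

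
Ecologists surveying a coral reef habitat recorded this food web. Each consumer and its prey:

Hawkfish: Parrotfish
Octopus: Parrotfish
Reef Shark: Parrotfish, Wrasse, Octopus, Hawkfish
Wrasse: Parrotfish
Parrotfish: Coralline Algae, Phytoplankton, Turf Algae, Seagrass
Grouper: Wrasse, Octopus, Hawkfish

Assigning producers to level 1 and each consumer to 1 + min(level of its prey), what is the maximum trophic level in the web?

Producers (level 1): Coralline Algae, Phytoplankton, Turf Algae, Seagrass.
Following each consumer down to its lowest-level prey: Coralline Algae → Parrotfish → Wrasse → Grouper (levels 1 through 4).
All prey of Grouper (Wrasse 3, Octopus 3, Hawkfish 3) are at level 3 or above, so Grouper is at level 1 + 3 = 4.
Every consumer has at least one prey at level 3 or below, so none exceeds level 4.

4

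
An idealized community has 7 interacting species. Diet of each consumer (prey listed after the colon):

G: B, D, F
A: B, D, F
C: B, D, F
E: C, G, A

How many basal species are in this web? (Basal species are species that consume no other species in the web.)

3

Basal species (no prey listed): B, D, F.
Count: 3.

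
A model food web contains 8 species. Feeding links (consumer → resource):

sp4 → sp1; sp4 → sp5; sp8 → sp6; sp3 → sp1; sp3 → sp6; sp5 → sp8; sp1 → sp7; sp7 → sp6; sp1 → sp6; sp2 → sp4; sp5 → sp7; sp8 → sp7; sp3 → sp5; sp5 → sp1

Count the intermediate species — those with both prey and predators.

Intermediate species (has both prey and predators): sp7, sp8, sp1, sp5, sp4.
Count: 5.

5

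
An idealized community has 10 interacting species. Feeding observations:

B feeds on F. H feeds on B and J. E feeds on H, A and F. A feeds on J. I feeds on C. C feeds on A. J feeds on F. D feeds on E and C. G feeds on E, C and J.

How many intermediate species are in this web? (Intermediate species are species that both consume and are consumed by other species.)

Intermediate species (has both prey and predators): J, B, A, H, E, C.
Count: 6.

6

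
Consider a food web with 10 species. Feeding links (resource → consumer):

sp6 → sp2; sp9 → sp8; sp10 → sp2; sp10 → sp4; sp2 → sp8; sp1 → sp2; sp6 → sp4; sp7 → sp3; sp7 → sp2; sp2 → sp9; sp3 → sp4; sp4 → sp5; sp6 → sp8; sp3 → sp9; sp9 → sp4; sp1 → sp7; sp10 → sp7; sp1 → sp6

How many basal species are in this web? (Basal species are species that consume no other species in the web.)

2

Basal species (no prey listed): sp1, sp10.
Count: 2.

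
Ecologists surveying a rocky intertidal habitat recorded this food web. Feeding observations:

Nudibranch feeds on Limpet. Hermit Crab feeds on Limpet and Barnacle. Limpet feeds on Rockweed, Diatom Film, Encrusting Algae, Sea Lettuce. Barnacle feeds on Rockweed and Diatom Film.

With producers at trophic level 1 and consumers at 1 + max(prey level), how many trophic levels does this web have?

Producers (level 1): Rockweed, Encrusting Algae, Diatom Film, Sea Lettuce.
Rockweed → Barnacle → Hermit Crab gives Hermit Crab level 3.
No species has a prey at level 3, so no species reaches level 4.

3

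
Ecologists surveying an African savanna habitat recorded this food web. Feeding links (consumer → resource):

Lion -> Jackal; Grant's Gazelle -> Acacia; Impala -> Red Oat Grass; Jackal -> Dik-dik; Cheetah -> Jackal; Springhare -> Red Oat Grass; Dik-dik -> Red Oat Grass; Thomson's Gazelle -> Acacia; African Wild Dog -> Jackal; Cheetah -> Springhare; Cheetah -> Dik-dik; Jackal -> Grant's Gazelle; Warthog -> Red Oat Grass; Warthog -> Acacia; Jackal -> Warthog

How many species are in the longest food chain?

4 species

One longest chain: Acacia → Grant's Gazelle → Jackal → Lion.
It has 4 species and 3 links.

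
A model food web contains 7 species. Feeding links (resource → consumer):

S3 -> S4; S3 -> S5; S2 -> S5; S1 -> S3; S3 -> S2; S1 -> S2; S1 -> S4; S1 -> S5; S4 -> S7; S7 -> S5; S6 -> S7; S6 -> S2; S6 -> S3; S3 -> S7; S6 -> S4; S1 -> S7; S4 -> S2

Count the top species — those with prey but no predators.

Top species (has prey, but nothing eats it): S5.
Count: 1.

1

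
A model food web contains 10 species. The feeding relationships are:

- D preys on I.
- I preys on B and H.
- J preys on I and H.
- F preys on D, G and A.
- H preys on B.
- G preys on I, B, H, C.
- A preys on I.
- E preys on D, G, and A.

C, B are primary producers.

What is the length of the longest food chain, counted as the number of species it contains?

One longest chain: B → H → I → D → E.
It has 5 species and 4 links.

5 species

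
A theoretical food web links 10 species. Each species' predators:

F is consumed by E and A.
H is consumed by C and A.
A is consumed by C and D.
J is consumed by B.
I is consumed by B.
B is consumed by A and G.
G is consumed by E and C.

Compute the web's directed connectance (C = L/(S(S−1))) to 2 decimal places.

The web has S = 10 species and L = 12 feeding links.
C = L / (S(S−1)) = 12 / 90 = 0.1333 ≈ 0.13.

C = 0.13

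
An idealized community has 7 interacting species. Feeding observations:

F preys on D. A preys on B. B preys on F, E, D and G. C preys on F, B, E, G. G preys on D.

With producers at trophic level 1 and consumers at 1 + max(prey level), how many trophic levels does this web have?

Producers (level 1): D, E.
D → F → B → A gives A level 4.
No species has a prey at level 4, so no species reaches level 5.

4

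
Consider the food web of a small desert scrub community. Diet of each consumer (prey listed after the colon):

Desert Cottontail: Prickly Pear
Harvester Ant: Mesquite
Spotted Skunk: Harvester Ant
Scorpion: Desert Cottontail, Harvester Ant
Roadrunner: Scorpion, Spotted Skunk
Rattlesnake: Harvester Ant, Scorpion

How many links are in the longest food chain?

3 links

One longest chain: Prickly Pear → Desert Cottontail → Scorpion → Rattlesnake.
It has 4 species and 3 links.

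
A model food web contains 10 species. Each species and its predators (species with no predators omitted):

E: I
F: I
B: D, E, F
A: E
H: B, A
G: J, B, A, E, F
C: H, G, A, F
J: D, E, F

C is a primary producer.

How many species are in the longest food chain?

One longest chain: C → G → J → F → I.
It has 5 species and 4 links.

5 species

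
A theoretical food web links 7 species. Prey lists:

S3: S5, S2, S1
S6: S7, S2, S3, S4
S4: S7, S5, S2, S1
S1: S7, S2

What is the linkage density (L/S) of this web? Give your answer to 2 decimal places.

There are L = 13 links among S = 7 species.
L/S = 13/7 = 1.8571 ≈ 1.86.

L/S = 1.86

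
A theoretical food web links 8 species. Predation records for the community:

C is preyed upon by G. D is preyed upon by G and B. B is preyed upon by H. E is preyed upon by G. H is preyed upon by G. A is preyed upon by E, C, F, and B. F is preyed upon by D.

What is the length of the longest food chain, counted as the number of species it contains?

One longest chain: A → F → D → B → H → G.
It has 6 species and 5 links.

6 species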